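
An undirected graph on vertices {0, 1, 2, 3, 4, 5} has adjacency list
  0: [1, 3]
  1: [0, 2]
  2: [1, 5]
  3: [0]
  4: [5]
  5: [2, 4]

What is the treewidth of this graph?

1

A width-1 tree decomposition is:
Bags: B1 = {4, 5}  B2 = {2, 5}  B3 = {1, 2}  B4 = {0, 1}  B5 = {0, 3}
Tree: B1–B2, B2–B3, B3–B4, B4–B5
Each bag holds 2 vertices, so the decomposition has width 1, which upper-bounds the treewidth. Since G has at least one edge (e.g. 4–5), it is not an edgeless graph, so tw(G) ≥ 1. Therefore the treewidth is 1.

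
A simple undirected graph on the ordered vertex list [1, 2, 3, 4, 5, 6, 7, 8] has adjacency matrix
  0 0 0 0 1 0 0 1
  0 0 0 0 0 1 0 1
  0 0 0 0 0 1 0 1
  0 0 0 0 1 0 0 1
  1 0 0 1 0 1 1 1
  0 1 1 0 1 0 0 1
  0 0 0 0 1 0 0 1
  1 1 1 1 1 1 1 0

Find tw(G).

2

A width-2 tree decomposition is:
Bags: B1 = {1, 5, 8}  B2 = {5, 6, 8}  B3 = {4, 5, 8}  B4 = {5, 7, 8}  B5 = {2, 6, 8}  B6 = {3, 6, 8}
Tree: B1–B2, B2–B3, B3–B4, B2–B5, B5–B6
Every bag has size at most 3, so the width is 3 − 1 = 2 and tw(G) ≤ 2. Conversely, {2, 6, 8} is a clique of size 3, and the vertices of any clique must share a bag in every tree decomposition; so some bag has ≥ 3 vertices and tw(G) ≥ 2. Combining the bounds, tw(G) = 2.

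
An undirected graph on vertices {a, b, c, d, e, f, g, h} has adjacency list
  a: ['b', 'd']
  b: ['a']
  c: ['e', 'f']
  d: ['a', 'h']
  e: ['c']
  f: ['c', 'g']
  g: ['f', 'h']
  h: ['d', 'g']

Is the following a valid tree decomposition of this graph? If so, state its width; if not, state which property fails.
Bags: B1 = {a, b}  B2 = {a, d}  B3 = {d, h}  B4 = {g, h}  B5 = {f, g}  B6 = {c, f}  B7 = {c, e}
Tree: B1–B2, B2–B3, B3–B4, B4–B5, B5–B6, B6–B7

Yes; width 1.

Checking the three conditions: (i) the bags cover all of {a, b, c, d, e, f, g, h}; (ii) for each edge, some bag contains both endpoints; (iii) the bags containing any fixed vertex form a subtree. All hold, so the decomposition is valid with width 2 − 1 = 1.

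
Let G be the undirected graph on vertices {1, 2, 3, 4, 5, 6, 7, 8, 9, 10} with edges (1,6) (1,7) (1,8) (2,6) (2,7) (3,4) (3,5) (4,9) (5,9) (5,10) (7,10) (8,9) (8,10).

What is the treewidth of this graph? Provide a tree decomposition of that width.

Treewidth 2.
Bags: B1 = {3, 4, 5}  B2 = {4, 5, 9}  B3 = {5, 9, 10}  B4 = {8, 9, 10}  B5 = {7, 8, 10}  B6 = {1, 7, 8}  B7 = {1, 2, 7}  B8 = {1, 2, 6}
Tree: B1–B2, B2–B3, B3–B4, B4–B5, B5–B6, B6–B7, B7–B8

Each bag holds 3 vertices, so the decomposition has width 2, which upper-bounds the treewidth. The edges 3–4–9–5–3 form a cycle, so G is not a tree and its treewidth is at least 2. The upper and lower bounds meet at 2, so that is the treewidth.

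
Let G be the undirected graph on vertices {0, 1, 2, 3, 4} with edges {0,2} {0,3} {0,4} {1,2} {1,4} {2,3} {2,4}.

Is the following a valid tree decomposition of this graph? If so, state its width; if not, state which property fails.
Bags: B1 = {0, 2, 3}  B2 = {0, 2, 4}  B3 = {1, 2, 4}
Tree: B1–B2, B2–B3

Vertex coverage: the bags together contain {0, 1, 2, 3, 4}, the full vertex set. Edge coverage: each edge of G has both endpoints in at least one bag. Running intersection: for every vertex, the bags containing it form a connected subtree. All three properties hold, so this is a valid tree decomposition of width max|bag| − 1 = 2, and hence tw(G) ≤ 2.

Yes; width 2.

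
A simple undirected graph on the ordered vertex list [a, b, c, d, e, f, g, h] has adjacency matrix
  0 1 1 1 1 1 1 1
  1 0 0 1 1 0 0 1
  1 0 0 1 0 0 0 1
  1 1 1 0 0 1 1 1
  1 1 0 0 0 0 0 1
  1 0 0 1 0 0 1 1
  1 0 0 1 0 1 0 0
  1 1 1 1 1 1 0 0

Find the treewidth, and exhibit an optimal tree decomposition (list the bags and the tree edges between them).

The largest bag has 4 vertices, giving width 3; this decomposition certifies tw(G) ≤ 3. For the lower bound, the 4 vertices {a, d, f, g} are pairwise adjacent, and any tree decomposition puts a clique entirely inside one bag — forcing width ≥ 3. Therefore the treewidth is 3.

Treewidth 3.
One optimal decomposition is:
Bags: B1 = {a, c, d, h}  B2 = {a, b, d, h}  B3 = {a, d, f, h}  B4 = {a, d, f, g}  B5 = {a, b, e, h}
Tree: B1–B2, B1–B3, B3–B4, B2–B5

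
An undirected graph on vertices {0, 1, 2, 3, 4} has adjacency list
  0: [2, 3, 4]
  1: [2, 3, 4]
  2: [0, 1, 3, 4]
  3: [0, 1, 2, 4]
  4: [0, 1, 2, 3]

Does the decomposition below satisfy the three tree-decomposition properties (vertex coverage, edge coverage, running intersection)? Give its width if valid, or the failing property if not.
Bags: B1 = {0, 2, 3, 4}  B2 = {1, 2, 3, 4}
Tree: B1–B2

Yes; width 3.

Checking the three conditions: (i) the bags cover all of {0, 1, 2, 3, 4}; (ii) for each edge, some bag contains both endpoints; (iii) the bags containing any fixed vertex form a subtree. All hold, so the decomposition is valid with width 4 − 1 = 3.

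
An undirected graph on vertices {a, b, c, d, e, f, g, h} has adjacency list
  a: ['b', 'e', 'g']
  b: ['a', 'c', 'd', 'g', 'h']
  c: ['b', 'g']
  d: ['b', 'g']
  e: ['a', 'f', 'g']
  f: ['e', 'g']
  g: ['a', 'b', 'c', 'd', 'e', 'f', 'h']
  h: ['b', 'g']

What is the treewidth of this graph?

A width-2 tree decomposition is:
Bags: B1 = {a, b, g}  B2 = {b, g, h}  B3 = {b, c, g}  B4 = {b, d, g}  B5 = {a, e, g}  B6 = {e, f, g}
Tree: B1–B2, B2–B3, B2–B4, B1–B5, B5–B6
Each bag holds 3 vertices, so the decomposition has width 2, which upper-bounds the treewidth. For the lower bound, the 3 vertices {e, f, g} are pairwise adjacent, and any tree decomposition puts a clique entirely inside one bag — forcing width ≥ 2. Combining the bounds, tw(G) = 2.

2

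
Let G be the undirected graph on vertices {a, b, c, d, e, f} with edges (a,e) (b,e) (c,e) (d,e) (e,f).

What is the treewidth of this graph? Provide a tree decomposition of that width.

Every bag has size at most 2, so the width is 2 − 1 = 1 and tw(G) ≤ 1. Any graph with an edge has treewidth ≥ 1, and G has the edge e–a. Hence tw(G) = 1 exactly.

Treewidth 1.
Bags: B1 = {a, e}  B2 = {c, e}  B3 = {e, f}  B4 = {b, e}  B5 = {d, e}
Tree: B1–B2, B2–B3, B3–B4, B3–B5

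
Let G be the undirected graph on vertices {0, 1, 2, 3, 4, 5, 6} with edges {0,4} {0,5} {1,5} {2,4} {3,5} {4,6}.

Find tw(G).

A width-1 tree decomposition is:
Bags: B1 = {0, 4}  B2 = {2, 4}  B3 = {0, 5}  B4 = {1, 5}  B5 = {3, 5}  B6 = {4, 6}
Tree: B1–B2, B1–B3, B3–B4, B4–B5, B2–B6
Each bag holds 2 vertices, so the decomposition has width 1, which upper-bounds the treewidth. Any graph with an edge has treewidth ≥ 1, and G has the edge 0–4. The upper and lower bounds meet at 1, so that is the treewidth.

1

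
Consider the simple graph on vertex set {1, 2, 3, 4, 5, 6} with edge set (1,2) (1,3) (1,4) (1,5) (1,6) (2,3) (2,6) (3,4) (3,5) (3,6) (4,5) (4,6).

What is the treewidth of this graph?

3

A width-3 tree decomposition is:
Bags: B1 = {1, 2, 3, 6}  B2 = {1, 3, 4, 6}  B3 = {1, 3, 4, 5}
Tree: B1–B2, B2–B3
Every bag has size at most 4, so the width is 4 − 1 = 3 and tw(G) ≤ 3. Conversely, {1, 2, 3, 6} is a clique of size 4, and the vertices of any clique must share a bag in every tree decomposition; so some bag has ≥ 4 vertices and tw(G) ≥ 3. The upper and lower bounds meet at 3, so that is the treewidth.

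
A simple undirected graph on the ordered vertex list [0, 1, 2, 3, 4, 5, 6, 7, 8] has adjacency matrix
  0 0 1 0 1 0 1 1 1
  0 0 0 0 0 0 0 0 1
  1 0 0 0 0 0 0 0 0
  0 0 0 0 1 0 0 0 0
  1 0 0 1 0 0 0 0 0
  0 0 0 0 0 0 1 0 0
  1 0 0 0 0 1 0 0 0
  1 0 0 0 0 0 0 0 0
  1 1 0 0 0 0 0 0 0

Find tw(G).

1

A width-1 tree decomposition is:
Bags: B1 = {0, 8}  B2 = {0, 2}  B3 = {0, 6}  B4 = {5, 6}  B5 = {0, 4}  B6 = {3, 4}  B7 = {0, 7}  B8 = {1, 8}
Tree: B1–B2, B2–B3, B3–B4, B3–B5, B5–B6, B2–B7, B1–B8
Each bag holds 2 vertices, so the decomposition has width 1, which upper-bounds the treewidth. Any graph with an edge has treewidth ≥ 1, and G has the edge 8–0. Hence tw(G) = 1 exactly.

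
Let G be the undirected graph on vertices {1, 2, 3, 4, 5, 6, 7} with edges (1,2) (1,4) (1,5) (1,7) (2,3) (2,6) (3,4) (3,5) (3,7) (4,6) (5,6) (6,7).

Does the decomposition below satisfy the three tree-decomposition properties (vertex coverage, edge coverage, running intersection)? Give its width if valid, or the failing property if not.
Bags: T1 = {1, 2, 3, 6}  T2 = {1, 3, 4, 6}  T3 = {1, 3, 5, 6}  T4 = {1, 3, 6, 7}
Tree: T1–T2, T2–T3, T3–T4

Yes; width 3.

Every vertex of G appears in some bag (union = {1, 2, 3, 4, 5, 6, 7}); every edge is covered by a bag; and for each vertex v the set of bags containing v is connected in the bag tree. The decomposition is therefore valid. The largest bag has 4 vertices, so the width is 3.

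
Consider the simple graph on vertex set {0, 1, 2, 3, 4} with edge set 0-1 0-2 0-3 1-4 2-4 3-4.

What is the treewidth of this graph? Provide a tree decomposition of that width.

The largest bag has 3 vertices, giving width 2; this decomposition certifies tw(G) ≤ 2. The edges 2–4–1–0–2 form a cycle, so G is not a tree and its treewidth is at least 2. The upper and lower bounds meet at 2, so that is the treewidth.

Treewidth 2.
One optimal decomposition is:
Bags: B1 = {0, 2, 4}  B2 = {0, 1, 4}  B3 = {0, 3, 4}
Tree: B1–B2, B2–B3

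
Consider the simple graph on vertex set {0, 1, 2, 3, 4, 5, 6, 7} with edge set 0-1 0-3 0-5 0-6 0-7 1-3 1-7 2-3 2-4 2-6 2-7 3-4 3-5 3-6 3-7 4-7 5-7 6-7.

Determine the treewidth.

3

A width-3 tree decomposition is:
Bags: B1 = {0, 3, 5, 7}  B2 = {0, 1, 3, 7}  B3 = {0, 3, 6, 7}  B4 = {2, 3, 6, 7}  B5 = {2, 3, 4, 7}
Tree: B1–B2, B1–B3, B3–B4, B4–B5
Each bag holds 4 vertices, so the decomposition has width 3, which upper-bounds the treewidth. On the other hand G contains the 4-clique {0, 1, 3, 7}. A clique must lie in a single bag of any decomposition, so no decomposition can have width below 3. Therefore the treewidth is 3.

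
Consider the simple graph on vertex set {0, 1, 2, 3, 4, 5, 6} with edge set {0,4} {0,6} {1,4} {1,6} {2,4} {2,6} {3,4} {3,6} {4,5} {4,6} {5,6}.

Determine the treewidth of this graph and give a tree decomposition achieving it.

Treewidth 2.
Bags: B1 = {2, 4, 6}  B2 = {1, 4, 6}  B3 = {4, 5, 6}  B4 = {0, 4, 6}  B5 = {3, 4, 6}
Tree: B1–B2, B2–B3, B1–B4, B2–B5

Every bag has size at most 3, so the width is 3 − 1 = 2 and tw(G) ≤ 2. Conversely, {0, 4, 6} is a clique of size 3, and the vertices of any clique must share a bag in every tree decomposition; so some bag has ≥ 3 vertices and tw(G) ≥ 2. Hence tw(G) = 2 exactly.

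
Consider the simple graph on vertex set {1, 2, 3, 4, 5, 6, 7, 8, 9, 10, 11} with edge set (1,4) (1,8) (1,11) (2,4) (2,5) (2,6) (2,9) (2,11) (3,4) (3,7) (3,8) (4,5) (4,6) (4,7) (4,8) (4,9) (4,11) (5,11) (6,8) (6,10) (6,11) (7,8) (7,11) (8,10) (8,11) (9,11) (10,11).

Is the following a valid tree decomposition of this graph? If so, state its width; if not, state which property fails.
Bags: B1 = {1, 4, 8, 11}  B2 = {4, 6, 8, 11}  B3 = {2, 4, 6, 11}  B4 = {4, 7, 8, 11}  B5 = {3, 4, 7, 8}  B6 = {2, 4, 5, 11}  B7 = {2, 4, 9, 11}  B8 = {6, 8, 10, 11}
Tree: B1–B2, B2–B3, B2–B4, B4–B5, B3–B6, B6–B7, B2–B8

Yes; width 3.

Every vertex of G appears in some bag (union = {1, 2, 3, 4, 5, 6, 7, 8, 9, 10, 11}); every edge is covered by a bag; and for each vertex v the set of bags containing v is connected in the bag tree. The decomposition is therefore valid. The largest bag has 4 vertices, so the width is 3.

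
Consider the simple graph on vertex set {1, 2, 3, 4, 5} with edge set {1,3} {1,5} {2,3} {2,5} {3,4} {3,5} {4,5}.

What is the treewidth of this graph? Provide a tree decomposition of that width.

Treewidth 2.
One such decomposition:
Bags: B1 = {3, 4, 5}  B2 = {1, 3, 5}  B3 = {2, 3, 5}
Tree: B1–B2, B1–B3

The largest bag has 3 vertices, giving width 2; this decomposition certifies tw(G) ≤ 2. Conversely, {1, 3, 5} is a clique of size 3, and the vertices of any clique must share a bag in every tree decomposition; so some bag has ≥ 3 vertices and tw(G) ≥ 2. Combining the bounds, tw(G) = 2.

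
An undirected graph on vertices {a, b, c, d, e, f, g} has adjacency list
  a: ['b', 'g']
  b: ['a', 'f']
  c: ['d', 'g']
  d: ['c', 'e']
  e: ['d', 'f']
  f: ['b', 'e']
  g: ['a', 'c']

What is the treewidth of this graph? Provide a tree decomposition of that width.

Each bag holds 3 vertices, so the decomposition has width 2, which upper-bounds the treewidth. The edges g–c–d–e–f–b–a–g form a cycle, so G is not a tree and its treewidth is at least 2. Combining the bounds, tw(G) = 2.

Treewidth 2.
One optimal decomposition is:
Bags: B1 = {c, d, g}  B2 = {d, e, g}  B3 = {e, f, g}  B4 = {b, f, g}  B5 = {a, b, g}
Tree: B1–B2, B2–B3, B3–B4, B4–B5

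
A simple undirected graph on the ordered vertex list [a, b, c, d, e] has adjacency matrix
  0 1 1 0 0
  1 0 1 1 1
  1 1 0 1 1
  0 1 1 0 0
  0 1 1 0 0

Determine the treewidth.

2

A width-2 tree decomposition is:
Bags: B1 = {a, b, c}  B2 = {b, c, e}  B3 = {b, c, d}
Tree: B1–B2, B1–B3
The largest bag has 3 vertices, giving width 2; this decomposition certifies tw(G) ≤ 2. Conversely, {b, c, d} is a clique of size 3, and the vertices of any clique must share a bag in every tree decomposition; so some bag has ≥ 3 vertices and tw(G) ≥ 2. Therefore the treewidth is 2.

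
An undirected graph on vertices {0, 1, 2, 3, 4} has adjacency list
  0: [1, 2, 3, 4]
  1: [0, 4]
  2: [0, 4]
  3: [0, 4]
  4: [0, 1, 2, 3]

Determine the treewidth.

2

A width-2 tree decomposition is:
Bags: B1 = {0, 3, 4}  B2 = {0, 2, 4}  B3 = {0, 1, 4}
Tree: B1–B2, B2–B3
The largest bag has 3 vertices, giving width 2; this decomposition certifies tw(G) ≤ 2. For the lower bound, the 3 vertices {0, 1, 4} are pairwise adjacent, and any tree decomposition puts a clique entirely inside one bag — forcing width ≥ 2. Therefore the treewidth is 2.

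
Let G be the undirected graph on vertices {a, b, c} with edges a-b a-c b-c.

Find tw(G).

A width-2 tree decomposition is:
Bags: B1 = {a, b, c}
Tree: (single bag)
With just one bag of size 3, the width is 3 − 1 = 2, so tw(G) ≤ 2. On the other hand G contains the 3-clique {a, b, c}. A clique must lie in a single bag of any decomposition, so no decomposition can have width below 2. The upper and lower bounds meet at 2, so that is the treewidth.

2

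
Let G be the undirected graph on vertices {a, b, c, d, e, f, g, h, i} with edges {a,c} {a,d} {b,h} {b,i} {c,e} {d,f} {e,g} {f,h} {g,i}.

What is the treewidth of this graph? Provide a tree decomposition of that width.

Treewidth 2.
One optimal decomposition is:
Bags: B1 = {a, d, f}  B2 = {a, c, f}  B3 = {c, e, f}  B4 = {e, f, g}  B5 = {f, g, i}  B6 = {b, f, i}  B7 = {b, f, h}
Tree: B1–B2, B2–B3, B3–B4, B4–B5, B5–B6, B6–B7

Each bag holds 3 vertices, so the decomposition has width 2, which upper-bounds the treewidth. For the lower bound, G contains the cycle f–d–a–c–e–g–i–b–h–f, so G is not a forest; only forests have treewidth ≤ 1, hence tw(G) ≥ 2. Combining the bounds, tw(G) = 2.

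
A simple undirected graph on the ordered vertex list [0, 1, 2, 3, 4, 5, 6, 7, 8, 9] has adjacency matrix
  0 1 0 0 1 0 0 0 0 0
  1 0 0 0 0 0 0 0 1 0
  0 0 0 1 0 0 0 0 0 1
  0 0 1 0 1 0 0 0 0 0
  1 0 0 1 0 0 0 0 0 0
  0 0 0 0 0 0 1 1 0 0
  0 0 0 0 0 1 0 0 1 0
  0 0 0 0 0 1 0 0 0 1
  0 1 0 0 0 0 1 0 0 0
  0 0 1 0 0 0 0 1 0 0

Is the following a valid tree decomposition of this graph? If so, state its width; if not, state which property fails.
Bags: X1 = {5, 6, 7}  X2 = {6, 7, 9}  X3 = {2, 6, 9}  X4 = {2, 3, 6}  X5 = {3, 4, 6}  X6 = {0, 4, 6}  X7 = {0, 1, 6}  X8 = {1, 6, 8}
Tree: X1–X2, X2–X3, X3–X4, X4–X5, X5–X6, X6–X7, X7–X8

Yes; width 2.

Vertex coverage: the bags together contain {0, 1, 2, 3, 4, 5, 6, 7, 8, 9}, the full vertex set. Edge coverage: each edge of G has both endpoints in at least one bag. Running intersection: for every vertex, the bags containing it form a connected subtree. All three properties hold, so this is a valid tree decomposition of width max|bag| − 1 = 2, and hence tw(G) ≤ 2.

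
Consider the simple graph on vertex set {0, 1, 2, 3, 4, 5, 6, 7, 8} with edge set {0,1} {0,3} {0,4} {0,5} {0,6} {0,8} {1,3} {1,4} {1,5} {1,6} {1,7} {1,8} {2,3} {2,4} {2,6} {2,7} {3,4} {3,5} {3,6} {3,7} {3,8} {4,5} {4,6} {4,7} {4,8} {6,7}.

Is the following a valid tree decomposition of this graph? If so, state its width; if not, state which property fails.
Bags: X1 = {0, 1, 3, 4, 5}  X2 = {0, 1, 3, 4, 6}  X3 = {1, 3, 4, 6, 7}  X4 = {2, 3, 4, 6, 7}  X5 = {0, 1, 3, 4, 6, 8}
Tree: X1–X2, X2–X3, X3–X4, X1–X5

A tree decomposition must satisfy three properties: every vertex lies in some bag; for every edge, both endpoints lie together in some bag; and for every vertex, the bags containing it form a connected subtree. Here bags containing vertex 6 are not connected in the tree, so the decomposition is invalid.

No — bags containing vertex 6 are not connected in the tree.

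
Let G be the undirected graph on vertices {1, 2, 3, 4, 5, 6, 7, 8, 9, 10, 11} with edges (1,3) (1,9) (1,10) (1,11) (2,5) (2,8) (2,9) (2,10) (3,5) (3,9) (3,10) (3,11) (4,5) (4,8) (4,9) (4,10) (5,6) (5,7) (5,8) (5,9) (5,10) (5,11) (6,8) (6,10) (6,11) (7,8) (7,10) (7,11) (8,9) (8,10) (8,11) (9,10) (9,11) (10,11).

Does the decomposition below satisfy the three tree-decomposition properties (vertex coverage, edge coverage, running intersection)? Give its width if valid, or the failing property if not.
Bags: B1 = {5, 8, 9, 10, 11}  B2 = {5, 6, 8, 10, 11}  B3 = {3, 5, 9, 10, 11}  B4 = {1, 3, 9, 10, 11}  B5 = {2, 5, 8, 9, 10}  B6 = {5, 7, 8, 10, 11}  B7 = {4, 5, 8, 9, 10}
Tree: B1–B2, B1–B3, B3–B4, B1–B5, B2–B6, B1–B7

Every vertex of G appears in some bag (union = {1, 2, 3, 4, 5, 6, 7, 8, 9, 10, 11}); every edge is covered by a bag; and for each vertex v the set of bags containing v is connected in the bag tree. The decomposition is therefore valid. The largest bag has 5 vertices, so the width is 4.

Yes; width 4.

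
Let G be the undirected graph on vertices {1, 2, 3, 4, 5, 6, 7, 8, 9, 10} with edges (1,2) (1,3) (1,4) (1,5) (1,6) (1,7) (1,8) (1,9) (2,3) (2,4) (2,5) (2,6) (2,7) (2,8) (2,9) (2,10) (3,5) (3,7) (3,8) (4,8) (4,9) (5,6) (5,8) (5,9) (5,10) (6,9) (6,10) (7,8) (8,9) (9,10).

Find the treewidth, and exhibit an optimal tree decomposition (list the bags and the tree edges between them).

Each bag holds 5 vertices, so the decomposition has width 4, which upper-bounds the treewidth. On the other hand G contains the 5-clique {1, 2, 4, 8, 9}. A clique must lie in a single bag of any decomposition, so no decomposition can have width below 4. The upper and lower bounds meet at 4, so that is the treewidth.

Treewidth 4.
One such decomposition:
Bags: B1 = {1, 2, 5, 8, 9}  B2 = {1, 2, 5, 6, 9}  B3 = {1, 2, 3, 5, 8}  B4 = {1, 2, 3, 7, 8}  B5 = {2, 5, 6, 9, 10}  B6 = {1, 2, 4, 8, 9}
Tree: B1–B2, B1–B3, B3–B4, B2–B5, B1–B6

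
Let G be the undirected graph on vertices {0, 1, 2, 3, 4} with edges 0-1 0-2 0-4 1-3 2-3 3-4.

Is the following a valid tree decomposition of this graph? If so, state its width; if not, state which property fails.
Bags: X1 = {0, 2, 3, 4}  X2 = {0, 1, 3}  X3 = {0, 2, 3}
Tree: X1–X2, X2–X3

No — bags containing vertex 2 are not connected in the tree.

A tree decomposition must satisfy three properties: every vertex lies in some bag; for every edge, both endpoints lie together in some bag; and for every vertex, the bags containing it form a connected subtree. Here bags containing vertex 2 are not connected in the tree, so the decomposition is invalid.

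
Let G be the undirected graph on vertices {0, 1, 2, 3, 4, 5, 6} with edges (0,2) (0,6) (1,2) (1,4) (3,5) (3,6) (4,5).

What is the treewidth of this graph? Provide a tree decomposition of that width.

Each bag holds 3 vertices, so the decomposition has width 2, which upper-bounds the treewidth. For the lower bound, G contains the cycle 3–6–0–2–1–4–5–3, so G is not a forest; only forests have treewidth ≤ 1, hence tw(G) ≥ 2. Therefore the treewidth is 2.

Treewidth 2.
One optimal decomposition is:
Bags: B1 = {0, 3, 6}  B2 = {0, 2, 3}  B3 = {1, 2, 3}  B4 = {1, 3, 4}  B5 = {3, 4, 5}
Tree: B1–B2, B2–B3, B3–B4, B4–B5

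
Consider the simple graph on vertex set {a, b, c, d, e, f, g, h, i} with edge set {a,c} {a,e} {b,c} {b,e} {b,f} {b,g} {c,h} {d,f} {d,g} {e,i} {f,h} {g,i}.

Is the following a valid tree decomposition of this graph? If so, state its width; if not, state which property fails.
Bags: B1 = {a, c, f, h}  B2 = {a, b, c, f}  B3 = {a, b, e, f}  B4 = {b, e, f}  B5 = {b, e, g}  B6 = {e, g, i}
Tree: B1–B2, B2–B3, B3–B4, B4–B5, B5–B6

No — vertex d appears in no bag.

A tree decomposition must satisfy three properties: every vertex lies in some bag; for every edge, both endpoints lie together in some bag; and for every vertex, the bags containing it form a connected subtree. Here vertex d appears in no bag, so the decomposition is invalid.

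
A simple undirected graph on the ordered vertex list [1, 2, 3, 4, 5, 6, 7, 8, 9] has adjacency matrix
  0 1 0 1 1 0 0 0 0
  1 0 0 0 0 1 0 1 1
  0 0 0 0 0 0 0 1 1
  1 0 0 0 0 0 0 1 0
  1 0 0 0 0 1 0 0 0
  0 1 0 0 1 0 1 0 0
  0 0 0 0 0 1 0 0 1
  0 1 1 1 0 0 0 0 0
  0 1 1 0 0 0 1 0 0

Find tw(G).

A width-3 tree decomposition is:
Bags: B1 = {3, 7, 8, 9}  B2 = {2, 7, 8, 9}  B3 = {2, 6, 7, 8}  B4 = {2, 4, 6, 8}  B5 = {1, 2, 4, 6}  B6 = {1, 4, 5, 6}
Tree: B1–B2, B2–B3, B3–B4, B4–B5, B5–B6
Each bag holds 4 vertices, so the decomposition has width 3, which upper-bounds the treewidth. For the lower bound: the 4 vertex sets {3,7,9}, {8}, {2}, {1,4,5,6} are disjoint, each induces a connected subgraph, and every pair is joined by at least one edge of G. Contracting each set to a single vertex therefore yields K_{4} as a minor, and since treewidth is minor-monotone, tw(G) ≥ tw(K_{4}) = 3. Therefore the treewidth is 3.

3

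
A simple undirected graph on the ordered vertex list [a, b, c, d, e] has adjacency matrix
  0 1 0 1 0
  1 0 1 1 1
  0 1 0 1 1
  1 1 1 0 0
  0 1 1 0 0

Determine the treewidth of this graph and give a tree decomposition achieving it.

Each bag holds 3 vertices, so the decomposition has width 2, which upper-bounds the treewidth. Conversely, {b, c, d} is a clique of size 3, and the vertices of any clique must share a bag in every tree decomposition; so some bag has ≥ 3 vertices and tw(G) ≥ 2. Combining the bounds, tw(G) = 2.

Treewidth 2.
One such decomposition:
Bags: B1 = {a, b, d}  B2 = {b, c, d}  B3 = {b, c, e}
Tree: B1–B2, B2–B3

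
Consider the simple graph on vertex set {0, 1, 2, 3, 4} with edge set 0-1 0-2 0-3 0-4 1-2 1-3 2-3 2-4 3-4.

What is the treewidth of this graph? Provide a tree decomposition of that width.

Treewidth 3.
One optimal decomposition is:
Bags: B1 = {0, 2, 3, 4}  B2 = {0, 1, 2, 3}
Tree: B1–B2

Every bag has size at most 4, so the width is 4 − 1 = 3 and tw(G) ≤ 3. On the other hand G contains the 4-clique {0, 1, 2, 3}. A clique must lie in a single bag of any decomposition, so no decomposition can have width below 3. Therefore the treewidth is 3.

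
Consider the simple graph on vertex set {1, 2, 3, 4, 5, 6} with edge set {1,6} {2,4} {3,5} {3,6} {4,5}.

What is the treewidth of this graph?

A width-1 tree decomposition is:
Bags: B1 = {1, 6}  B2 = {3, 6}  B3 = {3, 5}  B4 = {4, 5}  B5 = {2, 4}
Tree: B1–B2, B2–B3, B3–B4, B4–B5
Every bag has size at most 2, so the width is 2 − 1 = 1 and tw(G) ≤ 1. Any graph with an edge has treewidth ≥ 1, and G has the edge 1–6. Therefore the treewidth is 1.

1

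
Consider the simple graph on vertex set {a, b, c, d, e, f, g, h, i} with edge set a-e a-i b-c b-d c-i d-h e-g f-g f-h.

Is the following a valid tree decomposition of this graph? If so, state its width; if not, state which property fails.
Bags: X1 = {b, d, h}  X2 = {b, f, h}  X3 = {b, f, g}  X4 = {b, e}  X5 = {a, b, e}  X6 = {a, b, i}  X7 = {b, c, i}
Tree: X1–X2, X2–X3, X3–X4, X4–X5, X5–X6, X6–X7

No — edge (g,e) lies in no bag.

A tree decomposition must satisfy three properties: every vertex lies in some bag; for every edge, both endpoints lie together in some bag; and for every vertex, the bags containing it form a connected subtree. Here edge (g,e) lies in no bag, so the decomposition is invalid.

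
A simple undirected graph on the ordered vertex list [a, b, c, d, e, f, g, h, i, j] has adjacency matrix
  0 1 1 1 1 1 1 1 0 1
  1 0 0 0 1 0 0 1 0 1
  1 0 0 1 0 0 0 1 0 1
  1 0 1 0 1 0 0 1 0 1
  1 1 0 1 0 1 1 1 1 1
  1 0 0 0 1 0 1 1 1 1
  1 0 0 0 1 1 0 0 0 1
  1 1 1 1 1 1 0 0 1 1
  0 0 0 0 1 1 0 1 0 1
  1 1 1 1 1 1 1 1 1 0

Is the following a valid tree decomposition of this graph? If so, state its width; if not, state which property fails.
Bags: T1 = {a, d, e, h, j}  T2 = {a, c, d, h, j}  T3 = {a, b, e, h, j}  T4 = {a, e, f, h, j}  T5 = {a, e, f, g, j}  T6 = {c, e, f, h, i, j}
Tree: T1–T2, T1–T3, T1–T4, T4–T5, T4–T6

No — bags containing vertex c are not connected in the tree.

A tree decomposition must satisfy three properties: every vertex lies in some bag; for every edge, both endpoints lie together in some bag; and for every vertex, the bags containing it form a connected subtree. Here bags containing vertex c are not connected in the tree, so the decomposition is invalid.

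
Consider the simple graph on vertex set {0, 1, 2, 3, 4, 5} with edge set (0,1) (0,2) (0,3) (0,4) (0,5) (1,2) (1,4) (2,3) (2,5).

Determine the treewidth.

A width-2 tree decomposition is:
Bags: B1 = {0, 1, 4}  B2 = {0, 1, 2}  B3 = {0, 2, 5}  B4 = {0, 2, 3}
Tree: B1–B2, B2–B3, B3–B4
Each bag holds 3 vertices, so the decomposition has width 2, which upper-bounds the treewidth. For the lower bound, the 3 vertices {0, 1, 2} are pairwise adjacent, and any tree decomposition puts a clique entirely inside one bag — forcing width ≥ 2. Hence tw(G) = 2 exactly.

2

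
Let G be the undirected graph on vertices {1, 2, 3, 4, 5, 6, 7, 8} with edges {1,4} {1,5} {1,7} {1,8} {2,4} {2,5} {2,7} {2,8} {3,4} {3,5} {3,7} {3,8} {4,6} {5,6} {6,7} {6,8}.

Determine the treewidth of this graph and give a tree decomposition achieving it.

Treewidth 4.
One such decomposition:
Bags: B1 = {1, 4, 5, 7, 8}  B2 = {2, 4, 5, 7, 8}  B3 = {3, 4, 5, 7, 8}  B4 = {4, 5, 6, 7, 8}
Tree: B1–B2, B2–B3, B3–B4

The largest bag has 5 vertices, giving width 4; this decomposition certifies tw(G) ≤ 4. For the lower bound: the 5 vertex sets {1,4}, {2,5}, {3,8}, {7}, {6} are disjoint, each induces a connected subgraph, and every pair is joined by at least one edge of G. Contracting each set to a single vertex therefore yields K_{5} as a minor, and since treewidth is minor-monotone, tw(G) ≥ tw(K_{5}) = 4. The upper and lower bounds meet at 4, so that is the treewidth.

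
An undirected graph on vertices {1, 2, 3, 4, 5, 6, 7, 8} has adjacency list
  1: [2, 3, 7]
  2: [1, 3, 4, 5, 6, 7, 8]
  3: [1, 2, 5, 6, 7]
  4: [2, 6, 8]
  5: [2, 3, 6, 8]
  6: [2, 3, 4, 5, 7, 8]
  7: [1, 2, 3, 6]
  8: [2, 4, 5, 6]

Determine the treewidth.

A width-3 tree decomposition is:
Bags: B1 = {2, 5, 6, 8}  B2 = {2, 3, 5, 6}  B3 = {2, 3, 6, 7}  B4 = {2, 4, 6, 8}  B5 = {1, 2, 3, 7}
Tree: B1–B2, B2–B3, B1–B4, B3–B5
Every bag has size at most 4, so the width is 4 − 1 = 3 and tw(G) ≤ 3. On the other hand G contains the 4-clique {1, 2, 3, 7}. A clique must lie in a single bag of any decomposition, so no decomposition can have width below 3. The upper and lower bounds meet at 3, so that is the treewidth.

3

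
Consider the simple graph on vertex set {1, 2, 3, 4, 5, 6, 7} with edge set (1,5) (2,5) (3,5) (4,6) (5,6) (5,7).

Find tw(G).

1

A width-1 tree decomposition is:
Bags: B1 = {2, 5}  B2 = {1, 5}  B3 = {3, 5}  B4 = {5, 6}  B5 = {5, 7}  B6 = {4, 6}
Tree: B1–B2, B1–B3, B2–B4, B1–B5, B4–B6
The largest bag has 2 vertices, giving width 1; this decomposition certifies tw(G) ≤ 1. Since G has at least one edge (e.g. 2–5), it is not an edgeless graph, so tw(G) ≥ 1. Hence tw(G) = 1 exactly.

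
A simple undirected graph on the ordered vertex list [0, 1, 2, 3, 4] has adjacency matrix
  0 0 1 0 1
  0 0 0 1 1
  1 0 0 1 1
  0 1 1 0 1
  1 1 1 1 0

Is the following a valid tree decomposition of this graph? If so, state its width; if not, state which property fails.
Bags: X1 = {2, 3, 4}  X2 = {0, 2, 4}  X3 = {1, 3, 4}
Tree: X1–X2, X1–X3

Vertex coverage: the bags together contain {0, 1, 2, 3, 4}, the full vertex set. Edge coverage: each edge of G has both endpoints in at least one bag. Running intersection: for every vertex, the bags containing it form a connected subtree. All three properties hold, so this is a valid tree decomposition of width max|bag| − 1 = 2, and hence tw(G) ≤ 2.

Yes; width 2.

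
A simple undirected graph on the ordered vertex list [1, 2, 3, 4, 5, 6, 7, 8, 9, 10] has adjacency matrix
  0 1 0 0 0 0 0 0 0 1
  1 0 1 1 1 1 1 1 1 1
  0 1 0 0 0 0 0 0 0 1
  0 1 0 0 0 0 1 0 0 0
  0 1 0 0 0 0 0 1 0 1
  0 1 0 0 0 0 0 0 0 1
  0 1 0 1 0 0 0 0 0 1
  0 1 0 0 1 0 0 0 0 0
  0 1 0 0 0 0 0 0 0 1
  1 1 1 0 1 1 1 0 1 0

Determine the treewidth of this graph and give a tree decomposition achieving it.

Treewidth 2.
One such decomposition:
Bags: B1 = {2, 5, 10}  B2 = {1, 2, 10}  B3 = {2, 5, 8}  B4 = {2, 7, 10}  B5 = {2, 3, 10}  B6 = {2, 9, 10}  B7 = {2, 4, 7}  B8 = {2, 6, 10}
Tree: B1–B2, B1–B3, B2–B4, B1–B5, B2–B6, B4–B7, B1–B8

The largest bag has 3 vertices, giving width 2; this decomposition certifies tw(G) ≤ 2. For the lower bound, the 3 vertices {2, 5, 8} are pairwise adjacent, and any tree decomposition puts a clique entirely inside one bag — forcing width ≥ 2. Combining the bounds, tw(G) = 2.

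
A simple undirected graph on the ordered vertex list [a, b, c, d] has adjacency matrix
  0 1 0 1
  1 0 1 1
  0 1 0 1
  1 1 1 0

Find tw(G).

2

A width-2 tree decomposition is:
Bags: B1 = {b, c, d}  B2 = {a, b, d}
Tree: B1–B2
The largest bag has 3 vertices, giving width 2; this decomposition certifies tw(G) ≤ 2. For the lower bound, the 3 vertices {b, c, d} are pairwise adjacent, and any tree decomposition puts a clique entirely inside one bag — forcing width ≥ 2. Hence tw(G) = 2 exactly.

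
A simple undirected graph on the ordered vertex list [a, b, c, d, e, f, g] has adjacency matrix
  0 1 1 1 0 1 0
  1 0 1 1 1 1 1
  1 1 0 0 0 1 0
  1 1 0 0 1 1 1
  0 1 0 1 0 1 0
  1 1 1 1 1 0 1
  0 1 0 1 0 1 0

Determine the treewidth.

3

A width-3 tree decomposition is:
Bags: B1 = {b, d, e, f}  B2 = {b, d, f, g}  B3 = {a, b, d, f}  B4 = {a, b, c, f}
Tree: B1–B2, B1–B3, B3–B4
The largest bag has 4 vertices, giving width 3; this decomposition certifies tw(G) ≤ 3. On the other hand G contains the 4-clique {b, d, f, g}. A clique must lie in a single bag of any decomposition, so no decomposition can have width below 3. Therefore the treewidth is 3.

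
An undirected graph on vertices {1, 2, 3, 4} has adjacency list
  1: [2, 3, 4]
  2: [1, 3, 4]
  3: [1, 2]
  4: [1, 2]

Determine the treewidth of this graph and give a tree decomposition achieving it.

Each bag holds 3 vertices, so the decomposition has width 2, which upper-bounds the treewidth. On the other hand G contains the 3-clique {1, 2, 3}. A clique must lie in a single bag of any decomposition, so no decomposition can have width below 2. Hence tw(G) = 2 exactly.

Treewidth 2.
One optimal decomposition is:
Bags: B1 = {1, 2, 3}  B2 = {1, 2, 4}
Tree: B1–B2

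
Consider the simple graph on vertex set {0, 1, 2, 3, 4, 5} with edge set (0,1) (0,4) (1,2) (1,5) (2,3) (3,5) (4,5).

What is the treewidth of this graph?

2

A width-2 tree decomposition is:
Bags: B1 = {0, 1, 4}  B2 = {1, 4, 5}  B3 = {1, 2, 5}  B4 = {2, 3, 5}
Tree: B1–B2, B2–B3, B3–B4
Every bag has size at most 3, so the width is 3 − 1 = 2 and tw(G) ≤ 2. Since 0–4–5–1–0 is a cycle in G, G is not acyclic. Forests are exactly the graphs of treewidth ≤ 1, so tw(G) ≥ 2. Hence tw(G) = 2 exactly.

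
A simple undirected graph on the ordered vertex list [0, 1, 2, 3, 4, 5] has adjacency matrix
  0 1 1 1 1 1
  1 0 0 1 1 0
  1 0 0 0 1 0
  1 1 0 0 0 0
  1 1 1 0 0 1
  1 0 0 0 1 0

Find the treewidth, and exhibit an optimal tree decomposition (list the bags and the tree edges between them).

Treewidth 2.
One optimal decomposition is:
Bags: B1 = {0, 1, 4}  B2 = {0, 4, 5}  B3 = {0, 1, 3}  B4 = {0, 2, 4}
Tree: B1–B2, B1–B3, B2–B4

Every bag has size at most 3, so the width is 3 − 1 = 2 and tw(G) ≤ 2. For the lower bound, the 3 vertices {0, 1, 3} are pairwise adjacent, and any tree decomposition puts a clique entirely inside one bag — forcing width ≥ 2. The upper and lower bounds meet at 2, so that is the treewidth.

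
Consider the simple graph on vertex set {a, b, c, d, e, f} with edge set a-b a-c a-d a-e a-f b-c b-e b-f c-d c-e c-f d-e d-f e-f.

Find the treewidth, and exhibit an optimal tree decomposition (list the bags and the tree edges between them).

Every bag has size at most 5, so the width is 5 − 1 = 4 and tw(G) ≤ 4. On the other hand G contains the 5-clique {a, c, d, e, f}. A clique must lie in a single bag of any decomposition, so no decomposition can have width below 4. Combining the bounds, tw(G) = 4.

Treewidth 4.
One optimal decomposition is:
Bags: B1 = {a, b, c, e, f}  B2 = {a, c, d, e, f}
Tree: B1–B2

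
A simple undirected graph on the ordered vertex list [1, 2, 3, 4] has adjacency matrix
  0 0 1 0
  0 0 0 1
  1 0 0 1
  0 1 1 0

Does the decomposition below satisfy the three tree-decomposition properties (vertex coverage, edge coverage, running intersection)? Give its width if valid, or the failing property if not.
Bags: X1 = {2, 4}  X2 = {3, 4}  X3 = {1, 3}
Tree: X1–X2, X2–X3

Checking the three conditions: (i) the bags cover all of {1, 2, 3, 4}; (ii) for each edge, some bag contains both endpoints; (iii) the bags containing any fixed vertex form a subtree. All hold, so the decomposition is valid with width 2 − 1 = 1.

Yes; width 1.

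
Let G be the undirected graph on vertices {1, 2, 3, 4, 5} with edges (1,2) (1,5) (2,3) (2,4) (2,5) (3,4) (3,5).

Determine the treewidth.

2

A width-2 tree decomposition is:
Bags: B1 = {2, 3, 4}  B2 = {2, 3, 5}  B3 = {1, 2, 5}
Tree: B1–B2, B2–B3
Each bag holds 3 vertices, so the decomposition has width 2, which upper-bounds the treewidth. For the lower bound, the 3 vertices {1, 2, 5} are pairwise adjacent, and any tree decomposition puts a clique entirely inside one bag — forcing width ≥ 2. Hence tw(G) = 2 exactly.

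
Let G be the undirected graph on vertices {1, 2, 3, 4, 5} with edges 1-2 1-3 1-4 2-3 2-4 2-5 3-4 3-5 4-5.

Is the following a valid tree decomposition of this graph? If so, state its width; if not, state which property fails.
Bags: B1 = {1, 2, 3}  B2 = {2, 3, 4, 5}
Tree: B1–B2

No — edge (4,1) lies in no bag.

A tree decomposition must satisfy three properties: every vertex lies in some bag; for every edge, both endpoints lie together in some bag; and for every vertex, the bags containing it form a connected subtree. Here edge (4,1) lies in no bag, so the decomposition is invalid.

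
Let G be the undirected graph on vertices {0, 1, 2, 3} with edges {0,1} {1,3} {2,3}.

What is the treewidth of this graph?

1

A width-1 tree decomposition is:
Bags: B1 = {2, 3}  B2 = {1, 3}  B3 = {0, 1}
Tree: B1–B2, B2–B3
Every bag has size at most 2, so the width is 2 − 1 = 1 and tw(G) ≤ 1. Any graph with an edge has treewidth ≥ 1, and G has the edge 2–3. Combining the bounds, tw(G) = 1.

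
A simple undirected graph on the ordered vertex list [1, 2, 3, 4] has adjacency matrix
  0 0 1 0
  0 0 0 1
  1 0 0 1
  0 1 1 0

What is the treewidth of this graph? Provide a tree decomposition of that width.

The largest bag has 2 vertices, giving width 1; this decomposition certifies tw(G) ≤ 1. G has an edge, so its treewidth is at least 1. Combining the bounds, tw(G) = 1.

Treewidth 1.
One optimal decomposition is:
Bags: B1 = {2, 4}  B2 = {3, 4}  B3 = {1, 3}
Tree: B1–B2, B2–B3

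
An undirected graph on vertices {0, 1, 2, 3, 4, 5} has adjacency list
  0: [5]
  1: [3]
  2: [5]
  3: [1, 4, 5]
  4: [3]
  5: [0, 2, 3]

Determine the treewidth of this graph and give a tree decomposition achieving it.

Treewidth 1.
Bags: B1 = {3, 4}  B2 = {3, 5}  B3 = {0, 5}  B4 = {1, 3}  B5 = {2, 5}
Tree: B1–B2, B2–B3, B2–B4, B2–B5

Each bag holds 2 vertices, so the decomposition has width 1, which upper-bounds the treewidth. Since G has at least one edge (e.g. 4–3), it is not an edgeless graph, so tw(G) ≥ 1. The upper and lower bounds meet at 1, so that is the treewidth.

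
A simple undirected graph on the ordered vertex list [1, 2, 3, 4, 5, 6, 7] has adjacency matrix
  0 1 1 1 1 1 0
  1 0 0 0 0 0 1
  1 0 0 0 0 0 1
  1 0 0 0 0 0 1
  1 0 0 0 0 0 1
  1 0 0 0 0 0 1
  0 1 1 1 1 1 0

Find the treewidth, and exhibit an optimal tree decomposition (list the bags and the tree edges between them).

Treewidth 2.
One such decomposition:
Bags: B1 = {1, 6, 7}  B2 = {1, 4, 7}  B3 = {1, 5, 7}  B4 = {1, 2, 7}  B5 = {1, 3, 7}
Tree: B1–B2, B2–B3, B3–B4, B4–B5

Each bag holds 3 vertices, so the decomposition has width 2, which upper-bounds the treewidth. Since 1–6–7–4–1 is a cycle in G, G is not acyclic. Forests are exactly the graphs of treewidth ≤ 1, so tw(G) ≥ 2. Hence tw(G) = 2 exactly.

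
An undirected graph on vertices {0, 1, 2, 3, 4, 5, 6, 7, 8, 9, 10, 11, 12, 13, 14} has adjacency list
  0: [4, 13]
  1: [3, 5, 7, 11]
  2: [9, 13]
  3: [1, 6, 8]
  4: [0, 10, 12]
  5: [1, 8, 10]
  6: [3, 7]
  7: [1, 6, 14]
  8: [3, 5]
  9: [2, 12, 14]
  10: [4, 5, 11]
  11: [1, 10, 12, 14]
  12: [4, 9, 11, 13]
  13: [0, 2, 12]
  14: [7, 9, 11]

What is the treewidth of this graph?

3

A width-3 tree decomposition is:
Bags: B1 = {3, 5, 6, 8}  B2 = {1, 3, 5, 6}  B3 = {1, 5, 6, 7}  B4 = {1, 5, 7, 10}  B5 = {1, 7, 10, 11}  B6 = {7, 10, 11, 14}  B7 = {4, 10, 11, 14}  B8 = {4, 11, 12, 14}  B9 = {4, 9, 12, 14}  B10 = {0, 4, 9, 12}  B11 = {0, 9, 12, 13}  B12 = {0, 2, 9, 13}
Tree: B1–B2, B2–B3, B3–B4, B4–B5, B5–B6, B6–B7, B7–B8, B8–B9, B9–B10, B10–B11, B11–B12
The largest bag has 4 vertices, giving width 3; this decomposition certifies tw(G) ≤ 3. For the lower bound: the 4 vertex sets {3,6,8}, {5}, {1}, {7,10,11,14} are disjoint, each induces a connected subgraph, and every pair is joined by at least one edge of G. Contracting each set to a single vertex therefore yields K_{4} as a minor, and since treewidth is minor-monotone, tw(G) ≥ tw(K_{4}) = 3. Therefore the treewidth is 3.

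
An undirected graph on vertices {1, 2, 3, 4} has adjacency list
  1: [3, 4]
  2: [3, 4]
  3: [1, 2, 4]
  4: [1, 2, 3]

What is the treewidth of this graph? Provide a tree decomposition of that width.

Treewidth 2.
Bags: B1 = {2, 3, 4}  B2 = {1, 3, 4}
Tree: B1–B2

The largest bag has 3 vertices, giving width 2; this decomposition certifies tw(G) ≤ 2. Conversely, {1, 3, 4} is a clique of size 3, and the vertices of any clique must share a bag in every tree decomposition; so some bag has ≥ 3 vertices and tw(G) ≥ 2. Hence tw(G) = 2 exactly.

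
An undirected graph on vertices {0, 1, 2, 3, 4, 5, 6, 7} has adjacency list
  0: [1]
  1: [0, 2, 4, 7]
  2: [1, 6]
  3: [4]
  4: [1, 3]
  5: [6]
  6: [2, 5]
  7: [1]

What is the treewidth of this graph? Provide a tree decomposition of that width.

Every bag has size at most 2, so the width is 2 − 1 = 1 and tw(G) ≤ 1. G has an edge, so its treewidth is at least 1. The upper and lower bounds meet at 1, so that is the treewidth.

Treewidth 1.
Bags: B1 = {1, 2}  B2 = {0, 1}  B3 = {1, 4}  B4 = {2, 6}  B5 = {1, 7}  B6 = {5, 6}  B7 = {3, 4}
Tree: B1–B2, B2–B3, B1–B4, B3–B5, B4–B6, B3–B7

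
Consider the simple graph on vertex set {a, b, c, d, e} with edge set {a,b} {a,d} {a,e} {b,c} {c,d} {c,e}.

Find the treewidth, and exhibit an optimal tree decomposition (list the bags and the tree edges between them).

Treewidth 2.
One optimal decomposition is:
Bags: B1 = {a, c, e}  B2 = {a, b, c}  B3 = {a, c, d}
Tree: B1–B2, B2–B3

The largest bag has 3 vertices, giving width 2; this decomposition certifies tw(G) ≤ 2. The edges a–e–c–b–a form a cycle, so G is not a tree and its treewidth is at least 2. Combining the bounds, tw(G) = 2.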